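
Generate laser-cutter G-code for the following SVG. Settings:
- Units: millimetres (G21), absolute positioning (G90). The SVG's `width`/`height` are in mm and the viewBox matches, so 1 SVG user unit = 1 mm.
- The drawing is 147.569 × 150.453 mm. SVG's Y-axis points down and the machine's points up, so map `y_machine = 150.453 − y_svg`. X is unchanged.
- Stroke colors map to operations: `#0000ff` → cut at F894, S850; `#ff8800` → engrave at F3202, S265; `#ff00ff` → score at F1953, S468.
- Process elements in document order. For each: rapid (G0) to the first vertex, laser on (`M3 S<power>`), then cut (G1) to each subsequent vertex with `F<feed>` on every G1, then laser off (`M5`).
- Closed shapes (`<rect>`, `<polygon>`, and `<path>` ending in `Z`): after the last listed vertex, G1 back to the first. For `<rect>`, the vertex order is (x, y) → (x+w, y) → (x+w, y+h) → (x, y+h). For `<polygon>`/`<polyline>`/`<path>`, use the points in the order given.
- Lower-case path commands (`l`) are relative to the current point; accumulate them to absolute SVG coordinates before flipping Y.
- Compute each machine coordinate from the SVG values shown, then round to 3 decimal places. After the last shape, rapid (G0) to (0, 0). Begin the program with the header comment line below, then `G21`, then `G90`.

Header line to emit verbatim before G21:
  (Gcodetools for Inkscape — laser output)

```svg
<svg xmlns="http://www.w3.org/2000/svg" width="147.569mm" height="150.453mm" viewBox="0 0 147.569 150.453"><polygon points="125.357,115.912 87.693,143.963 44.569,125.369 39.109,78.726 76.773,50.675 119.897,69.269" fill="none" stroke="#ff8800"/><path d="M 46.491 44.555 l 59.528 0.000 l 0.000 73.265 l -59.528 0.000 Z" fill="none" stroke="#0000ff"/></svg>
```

1 u = 1 mm; y_m = 150.453 − y.

[1] `<polygon>` regular polygon, #ff8800→engrave S265 F3202: (125.357,34.541) → (87.693,6.490) → (44.569,25.084) → (39.109,71.727) → (76.773,99.778) → (119.897,81.184) → (125.357,34.541) (closed)

[2] `<path>` rectangle, #0000ff→cut S850 F894: (46.491,105.898) → (106.019,105.898) → (106.019,32.633) → (46.491,32.633) → (46.491,105.898) (closed)

(Gcodetools for Inkscape — laser output)
G21
G90
G0 X125.357 Y34.541
M3 S265
G1 X87.693 Y6.490 F3202
G1 X44.569 Y25.084 F3202
G1 X39.109 Y71.727 F3202
G1 X76.773 Y99.778 F3202
G1 X119.897 Y81.184 F3202
G1 X125.357 Y34.541 F3202
M5
G0 X46.491 Y105.898
M3 S850
G1 X106.019 Y105.898 F894
G1 X106.019 Y32.633 F894
G1 X46.491 Y32.633 F894
G1 X46.491 Y105.898 F894
M5
G0 X0.000 Y0.000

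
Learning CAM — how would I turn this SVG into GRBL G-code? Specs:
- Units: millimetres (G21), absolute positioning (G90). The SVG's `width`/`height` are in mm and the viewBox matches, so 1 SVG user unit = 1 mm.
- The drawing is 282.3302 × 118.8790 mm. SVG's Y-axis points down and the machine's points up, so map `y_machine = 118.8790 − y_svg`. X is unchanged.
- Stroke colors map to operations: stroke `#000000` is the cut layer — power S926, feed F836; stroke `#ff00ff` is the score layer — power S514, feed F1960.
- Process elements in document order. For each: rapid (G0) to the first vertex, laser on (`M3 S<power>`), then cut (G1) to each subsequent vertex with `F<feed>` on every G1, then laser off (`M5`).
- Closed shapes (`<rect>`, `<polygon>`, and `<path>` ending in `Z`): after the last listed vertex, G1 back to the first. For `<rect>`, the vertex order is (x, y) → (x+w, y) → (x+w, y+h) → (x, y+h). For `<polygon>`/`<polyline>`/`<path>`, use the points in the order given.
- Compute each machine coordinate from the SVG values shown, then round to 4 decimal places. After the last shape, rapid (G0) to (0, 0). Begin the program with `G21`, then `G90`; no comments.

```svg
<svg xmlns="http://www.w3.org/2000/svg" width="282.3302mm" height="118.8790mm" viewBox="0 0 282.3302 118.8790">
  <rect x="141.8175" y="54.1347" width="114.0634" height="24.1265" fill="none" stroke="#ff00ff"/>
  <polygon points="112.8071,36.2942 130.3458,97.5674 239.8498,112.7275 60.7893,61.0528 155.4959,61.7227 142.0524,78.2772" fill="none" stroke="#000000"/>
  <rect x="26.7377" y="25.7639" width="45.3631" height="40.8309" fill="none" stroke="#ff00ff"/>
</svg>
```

Since the viewBox matches the mm dimensions, user units are millimetres directly. The only transform is the Y-flip y_m = 118.8790 − y_svg.

Shape 1 is a rectangle drawn with `<rect>`. Its stroke #ff00ff means score at S514, F1960. After flipping Y the toolpath is (141.8175,64.7443) → (255.8809,64.7443) → (255.8809,40.6178) → (141.8175,40.6178) → (141.8175,64.7443), returning to the start.

Shape 2 is a closed polygon drawn with `<polygon>`. Its stroke #000000 means cut at S926, F836. After flipping Y the toolpath is (112.8071,82.5848) → (130.3458,21.3116) → (239.8498,6.1515) → (60.7893,57.8262) → (155.4959,57.1563) → (142.0524,40.6018) → (112.8071,82.5848), returning to the start.

Shape 3 is a rectangle drawn with `<rect>`. Its stroke #ff00ff means score at S514, F1960. After flipping Y the toolpath is (26.7377,93.1151) → (72.1008,93.1151) → (72.1008,52.2842) → (26.7377,52.2842) → (26.7377,93.1151), returning to the start.

G21
G90
G0 X141.8175 Y64.7443
M3 S514
G1 X255.8809 Y64.7443 F1960
G1 X255.8809 Y40.6178 F1960
G1 X141.8175 Y40.6178 F1960
G1 X141.8175 Y64.7443 F1960
M5
G0 X112.8071 Y82.5848
M3 S926
G1 X130.3458 Y21.3116 F836
G1 X239.8498 Y6.1515 F836
G1 X60.7893 Y57.8262 F836
G1 X155.4959 Y57.1563 F836
G1 X142.0524 Y40.6018 F836
G1 X112.8071 Y82.5848 F836
M5
G0 X26.7377 Y93.1151
M3 S514
G1 X72.1008 Y93.1151 F1960
G1 X72.1008 Y52.2842 F1960
G1 X26.7377 Y52.2842 F1960
G1 X26.7377 Y93.1151 F1960
M5
G0 X0.0000 Y0.0000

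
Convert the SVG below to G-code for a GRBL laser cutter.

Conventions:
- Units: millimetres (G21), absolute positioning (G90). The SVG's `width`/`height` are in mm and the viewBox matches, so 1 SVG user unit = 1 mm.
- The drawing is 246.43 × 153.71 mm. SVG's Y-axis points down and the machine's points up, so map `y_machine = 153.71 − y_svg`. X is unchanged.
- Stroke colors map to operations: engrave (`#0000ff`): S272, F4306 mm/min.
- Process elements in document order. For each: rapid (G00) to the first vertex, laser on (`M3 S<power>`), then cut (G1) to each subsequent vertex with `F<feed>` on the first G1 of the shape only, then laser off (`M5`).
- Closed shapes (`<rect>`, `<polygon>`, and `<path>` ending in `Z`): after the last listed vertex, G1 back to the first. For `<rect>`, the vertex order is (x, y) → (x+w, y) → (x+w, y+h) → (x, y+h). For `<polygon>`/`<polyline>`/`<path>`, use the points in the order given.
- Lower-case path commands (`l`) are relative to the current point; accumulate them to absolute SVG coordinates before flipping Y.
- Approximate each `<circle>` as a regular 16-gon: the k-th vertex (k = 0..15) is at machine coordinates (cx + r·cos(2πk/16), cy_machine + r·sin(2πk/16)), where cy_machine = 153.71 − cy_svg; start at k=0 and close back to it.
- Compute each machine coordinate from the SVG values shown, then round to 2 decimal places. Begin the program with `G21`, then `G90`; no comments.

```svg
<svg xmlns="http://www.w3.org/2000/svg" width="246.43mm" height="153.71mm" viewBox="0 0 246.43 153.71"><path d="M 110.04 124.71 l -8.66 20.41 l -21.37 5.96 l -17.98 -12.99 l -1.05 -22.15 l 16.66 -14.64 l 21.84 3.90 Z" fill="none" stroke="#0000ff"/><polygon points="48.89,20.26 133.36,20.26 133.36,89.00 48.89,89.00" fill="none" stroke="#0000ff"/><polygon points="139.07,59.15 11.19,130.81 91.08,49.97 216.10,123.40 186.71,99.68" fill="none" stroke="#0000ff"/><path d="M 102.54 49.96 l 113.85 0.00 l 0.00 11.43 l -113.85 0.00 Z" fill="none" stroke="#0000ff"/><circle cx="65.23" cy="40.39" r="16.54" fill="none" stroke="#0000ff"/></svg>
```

G21
G90
G00 X110.04 Y29.00
M3 S272
G1 X101.38 Y8.59 F4306
G1 X80.01 Y2.63
G1 X62.03 Y15.62
G1 X60.98 Y37.77
G1 X77.64 Y52.41
G1 X99.48 Y48.51
G1 X110.04 Y29.00
M5
G00 X48.89 Y133.45
M3 S272
G1 X133.36 Y133.45 F4306
G1 X133.36 Y64.71
G1 X48.89 Y64.71
G1 X48.89 Y133.45
M5
G00 X139.07 Y94.56
M3 S272
G1 X11.19 Y22.90 F4306
G1 X91.08 Y103.74
G1 X216.10 Y30.31
G1 X186.71 Y54.03
G1 X139.07 Y94.56
M5
G00 X102.54 Y103.75
M3 S272
G1 X216.39 Y103.75 F4306
G1 X216.39 Y92.32
G1 X102.54 Y92.32
G1 X102.54 Y103.75
M5
G00 X81.77 Y113.32
M3 S272
G1 X80.51 Y119.65 F4306
G1 X76.93 Y125.02
G1 X71.56 Y128.60
G1 X65.23 Y129.86
G1 X58.90 Y128.60
G1 X53.53 Y125.02
G1 X49.95 Y119.65
G1 X48.69 Y113.32
G1 X49.95 Y106.99
G1 X53.53 Y101.62
G1 X58.90 Y98.04
G1 X65.23 Y96.78
G1 X71.56 Y98.04
G1 X76.93 Y101.62
G1 X80.51 Y106.99
G1 X81.77 Y113.32
M5

Since the viewBox matches the mm dimensions, user units are millimetres directly. The only transform is the Y-flip y_m = 153.71 − y_svg.

Shape 1 is a regular polygon drawn with `<path>`. Its stroke #0000ff means engrave at S272, F4306. After flipping Y the toolpath is (110.04,29.00) → (101.38,8.59) → (80.01,2.63) → (62.03,15.62) → (60.98,37.77) → (77.64,52.41) → (99.48,48.51) → (110.04,29.00), returning to the start.

Shape 2 is a rectangle drawn with `<polygon>`. Its stroke #0000ff means engrave at S272, F4306. After flipping Y the toolpath is (48.89,133.45) → (133.36,133.45) → (133.36,64.71) → (48.89,64.71) → (48.89,133.45), returning to the start.

Shape 3 is a closed polygon drawn with `<polygon>`. Its stroke #0000ff means engrave at S272, F4306. After flipping Y the toolpath is (139.07,94.56) → (11.19,22.90) → (91.08,103.74) → (216.10,30.31) → (186.71,54.03) → (139.07,94.56), returning to the start.

Shape 4 is a rectangle drawn with `<path>`. Its stroke #0000ff means engrave at S272, F4306. After flipping Y the toolpath is (102.54,103.75) → (216.39,103.75) → (216.39,92.32) → (102.54,92.32) → (102.54,103.75), returning to the start.

Shape 5 is a circle drawn with `<circle>`. Its stroke #0000ff means engrave at S272, F4306. After flipping Y the toolpath is (81.77,113.32) → (80.51,119.65) → (76.93,125.02) → (71.56,128.60) → (65.23,129.86) → (58.90,128.60) → (53.53,125.02) → (49.95,119.65) → (48.69,113.32) → (49.95,106.99) → (53.53,101.62) → (58.90,98.04) → (65.23,96.78) → (71.56,98.04) → (76.93,101.62) → (80.51,106.99) → (81.77,113.32), returning to the start.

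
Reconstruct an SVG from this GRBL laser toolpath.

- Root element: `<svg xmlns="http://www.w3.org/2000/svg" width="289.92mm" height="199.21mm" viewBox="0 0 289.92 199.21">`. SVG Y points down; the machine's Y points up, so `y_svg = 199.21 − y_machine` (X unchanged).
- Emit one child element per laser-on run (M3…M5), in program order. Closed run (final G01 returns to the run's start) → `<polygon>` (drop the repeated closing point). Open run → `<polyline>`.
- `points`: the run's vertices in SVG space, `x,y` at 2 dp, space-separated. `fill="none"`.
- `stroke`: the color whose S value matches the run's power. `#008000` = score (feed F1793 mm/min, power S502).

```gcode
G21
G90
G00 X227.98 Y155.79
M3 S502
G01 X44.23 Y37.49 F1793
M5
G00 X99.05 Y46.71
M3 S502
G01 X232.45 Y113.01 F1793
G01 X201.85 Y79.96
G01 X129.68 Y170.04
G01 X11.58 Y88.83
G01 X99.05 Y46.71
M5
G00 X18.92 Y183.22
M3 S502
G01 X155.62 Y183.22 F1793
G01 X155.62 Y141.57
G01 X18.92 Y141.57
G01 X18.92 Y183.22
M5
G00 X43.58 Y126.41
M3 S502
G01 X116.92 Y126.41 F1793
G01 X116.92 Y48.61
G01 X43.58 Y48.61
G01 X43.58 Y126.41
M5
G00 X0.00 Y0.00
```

Each laser-on run becomes one SVG element. Flip Y back into SVG space with y_svg = 199.21 − y_machine. Every run uses S502, so all elements get stroke `#008000` (score).

Run 1: The run is open, so emit a `<polyline>` with points (Y-flipped): 227.98,43.42 44.23,161.72.

Run 2: The run returns to its start, so emit a `<polygon>` with points (Y-flipped): 99.05,152.50 232.45,86.20 201.85,119.25 129.68,29.17 11.58,110.38.

Run 3: The run returns to its start, so emit a `<polygon>` with points (Y-flipped): 18.92,15.99 155.62,15.99 155.62,57.64 18.92,57.64.

Run 4: The run returns to its start, so emit a `<polygon>` with points (Y-flipped): 43.58,72.80 116.92,72.80 116.92,150.60 43.58,150.60.

<svg xmlns="http://www.w3.org/2000/svg" width="289.92mm" height="199.21mm" viewBox="0 0 289.92 199.21">
  <polyline points="227.98,43.42 44.23,161.72" fill="none" stroke="#008000"/>
  <polygon points="99.05,152.50 232.45,86.20 201.85,119.25 129.68,29.17 11.58,110.38" fill="none" stroke="#008000"/>
  <polygon points="18.92,15.99 155.62,15.99 155.62,57.64 18.92,57.64" fill="none" stroke="#008000"/>
  <polygon points="43.58,72.80 116.92,72.80 116.92,150.60 43.58,150.60" fill="none" stroke="#008000"/>
</svg>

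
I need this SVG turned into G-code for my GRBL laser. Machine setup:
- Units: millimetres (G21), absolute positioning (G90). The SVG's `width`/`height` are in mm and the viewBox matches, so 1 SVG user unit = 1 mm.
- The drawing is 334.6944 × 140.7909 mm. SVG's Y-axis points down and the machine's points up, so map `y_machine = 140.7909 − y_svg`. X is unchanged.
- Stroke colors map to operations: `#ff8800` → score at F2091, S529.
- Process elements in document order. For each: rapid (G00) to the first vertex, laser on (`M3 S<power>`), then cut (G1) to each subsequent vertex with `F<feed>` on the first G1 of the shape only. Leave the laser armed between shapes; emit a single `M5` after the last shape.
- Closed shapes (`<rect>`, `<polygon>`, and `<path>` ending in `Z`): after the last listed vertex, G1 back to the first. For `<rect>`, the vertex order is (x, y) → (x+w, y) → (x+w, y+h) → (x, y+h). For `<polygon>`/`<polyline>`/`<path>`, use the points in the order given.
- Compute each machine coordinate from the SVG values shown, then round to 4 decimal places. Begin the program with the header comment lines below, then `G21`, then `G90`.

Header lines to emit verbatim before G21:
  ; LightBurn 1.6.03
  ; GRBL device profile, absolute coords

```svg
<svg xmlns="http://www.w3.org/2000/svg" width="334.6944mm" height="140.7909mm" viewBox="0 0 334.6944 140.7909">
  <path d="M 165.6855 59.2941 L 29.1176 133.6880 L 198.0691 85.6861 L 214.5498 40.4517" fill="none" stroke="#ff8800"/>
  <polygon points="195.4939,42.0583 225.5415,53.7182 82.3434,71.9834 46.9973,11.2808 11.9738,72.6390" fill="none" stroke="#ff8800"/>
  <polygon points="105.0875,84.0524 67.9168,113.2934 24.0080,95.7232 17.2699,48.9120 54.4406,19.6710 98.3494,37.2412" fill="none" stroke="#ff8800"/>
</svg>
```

; LightBurn 1.6.03
; GRBL device profile, absolute coords
G21
G90
G00 X165.6855 Y81.4968
M3 S529
G1 X29.1176 Y7.1029 F2091
G1 X198.0691 Y55.1048
G1 X214.5498 Y100.3392
G00 X195.4939 Y98.7326
M3 S529
G1 X225.5415 Y87.0727 F2091
G1 X82.3434 Y68.8075
G1 X46.9973 Y129.5101
G1 X11.9738 Y68.1519
G1 X195.4939 Y98.7326
G00 X105.0875 Y56.7385
M3 S529
G1 X67.9168 Y27.4975 F2091
G1 X24.0080 Y45.0677
G1 X17.2699 Y91.8789
G1 X54.4406 Y121.1199
G1 X98.3494 Y103.5497
G1 X105.0875 Y56.7385
M5

Since the viewBox matches the mm dimensions, user units are millimetres directly. The only transform is the Y-flip y_m = 140.7909 − y_svg.

Shape 1 is a open polyline drawn with `<path>`. Its stroke #ff8800 means score at S529, F2091. After flipping Y the toolpath is (165.6855,81.4968) → (29.1176,7.1029) → (198.0691,55.1048) → (214.5498,100.3392).

Shape 2 is a closed polygon drawn with `<polygon>`. Its stroke #ff8800 means score at S529, F2091. After flipping Y the toolpath is (195.4939,98.7326) → (225.5415,87.0727) → (82.3434,68.8075) → (46.9973,129.5101) → (11.9738,68.1519) → (195.4939,98.7326), returning to the start.

Shape 3 is a regular polygon drawn with `<polygon>`. Its stroke #ff8800 means score at S529, F2091. After flipping Y the toolpath is (105.0875,56.7385) → (67.9168,27.4975) → (24.0080,45.0677) → (17.2699,91.8789) → (54.4406,121.1199) → (98.3494,103.5497) → (105.0875,56.7385), returning to the start.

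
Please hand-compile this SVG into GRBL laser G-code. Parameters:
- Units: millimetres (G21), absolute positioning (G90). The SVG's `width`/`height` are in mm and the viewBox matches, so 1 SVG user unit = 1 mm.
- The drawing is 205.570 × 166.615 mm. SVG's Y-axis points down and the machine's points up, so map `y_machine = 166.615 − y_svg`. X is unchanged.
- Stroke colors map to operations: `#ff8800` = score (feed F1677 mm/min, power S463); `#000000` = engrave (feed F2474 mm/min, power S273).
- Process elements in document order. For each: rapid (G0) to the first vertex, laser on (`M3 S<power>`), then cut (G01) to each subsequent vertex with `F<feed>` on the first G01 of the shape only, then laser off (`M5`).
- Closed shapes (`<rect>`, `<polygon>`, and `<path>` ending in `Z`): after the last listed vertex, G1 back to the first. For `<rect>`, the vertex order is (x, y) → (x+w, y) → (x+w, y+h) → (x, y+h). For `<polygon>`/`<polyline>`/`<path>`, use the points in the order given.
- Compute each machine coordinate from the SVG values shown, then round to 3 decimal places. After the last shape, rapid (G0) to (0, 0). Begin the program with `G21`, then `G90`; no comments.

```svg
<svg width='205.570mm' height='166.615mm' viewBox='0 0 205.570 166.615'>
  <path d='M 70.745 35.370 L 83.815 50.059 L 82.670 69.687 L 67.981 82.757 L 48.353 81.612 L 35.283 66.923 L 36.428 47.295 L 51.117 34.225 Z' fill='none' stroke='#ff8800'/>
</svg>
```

1 u = 1 mm; y_m = 166.615 − y.

[1] `<path>` regular polygon, #ff8800→score S463 F1677: (70.745,131.245) → (83.815,116.556) → (82.670,96.928) → (67.981,83.858) → (48.353,85.003) → (35.283,99.692) → (36.428,119.320) → (51.117,132.390) → (70.745,131.245) (closed)

G21
G90
G0 X70.745 Y131.245
M3 S463
G01 X83.815 Y116.556 F1677
G01 X82.670 Y96.928
G01 X67.981 Y83.858
G01 X48.353 Y85.003
G01 X35.283 Y99.692
G01 X36.428 Y119.320
G01 X51.117 Y132.390
G01 X70.745 Y131.245
M5
G0 X0.000 Y0.000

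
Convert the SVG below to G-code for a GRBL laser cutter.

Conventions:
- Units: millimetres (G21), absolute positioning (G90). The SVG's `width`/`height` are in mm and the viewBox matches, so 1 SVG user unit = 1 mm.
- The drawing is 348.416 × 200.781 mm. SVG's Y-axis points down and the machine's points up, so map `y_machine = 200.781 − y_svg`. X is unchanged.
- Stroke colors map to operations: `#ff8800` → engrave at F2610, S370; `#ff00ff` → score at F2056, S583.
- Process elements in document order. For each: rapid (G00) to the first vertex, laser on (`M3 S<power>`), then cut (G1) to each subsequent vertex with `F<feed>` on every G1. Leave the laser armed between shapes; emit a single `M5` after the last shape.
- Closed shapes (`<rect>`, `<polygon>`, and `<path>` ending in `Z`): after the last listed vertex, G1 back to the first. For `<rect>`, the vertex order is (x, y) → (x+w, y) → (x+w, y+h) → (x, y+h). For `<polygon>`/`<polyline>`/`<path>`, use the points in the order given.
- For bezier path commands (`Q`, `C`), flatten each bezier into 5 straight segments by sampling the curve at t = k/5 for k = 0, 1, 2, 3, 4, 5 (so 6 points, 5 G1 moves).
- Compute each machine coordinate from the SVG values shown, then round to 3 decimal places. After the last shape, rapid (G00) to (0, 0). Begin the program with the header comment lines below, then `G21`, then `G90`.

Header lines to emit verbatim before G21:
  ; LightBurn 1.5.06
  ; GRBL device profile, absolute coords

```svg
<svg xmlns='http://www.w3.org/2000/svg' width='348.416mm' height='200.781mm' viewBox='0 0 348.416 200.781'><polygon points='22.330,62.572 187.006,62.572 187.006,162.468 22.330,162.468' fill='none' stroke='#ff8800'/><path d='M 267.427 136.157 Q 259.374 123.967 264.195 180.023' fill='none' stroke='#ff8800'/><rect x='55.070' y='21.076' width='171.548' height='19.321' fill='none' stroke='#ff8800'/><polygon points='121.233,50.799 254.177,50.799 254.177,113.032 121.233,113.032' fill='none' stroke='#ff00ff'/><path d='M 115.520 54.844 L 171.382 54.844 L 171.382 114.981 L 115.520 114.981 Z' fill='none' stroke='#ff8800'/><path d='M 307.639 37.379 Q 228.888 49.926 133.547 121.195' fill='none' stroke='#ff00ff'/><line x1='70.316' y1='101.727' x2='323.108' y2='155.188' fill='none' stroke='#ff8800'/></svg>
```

Since the viewBox matches the mm dimensions, user units are millimetres directly. The only transform is the Y-flip y_m = 200.781 − y_svg.

Shape 1 is a rectangle drawn with `<polygon>`. Its stroke #ff8800 means engrave at S370, F2610. After flipping Y the toolpath is (22.330,138.209) → (187.006,138.209) → (187.006,38.313) → (22.330,38.313) → (22.330,138.209), returning to the start.

Shape 2 is a quadratic bezier drawn with `<path>`. Its stroke #ff8800 means engrave at S370, F2610. After flipping Y the toolpath is (267.427,64.624) → (264.721,66.770) → (263.044,63.457) → (262.398,54.683) → (262.782,40.451) → (264.195,20.758).

Shape 3 is a rectangle drawn with `<rect>`. Its stroke #ff8800 means engrave at S370, F2610. After flipping Y the toolpath is (55.070,179.705) → (226.618,179.705) → (226.618,160.384) → (55.070,160.384) → (55.070,179.705), returning to the start.

Shape 4 is a rectangle drawn with `<polygon>`. Its stroke #ff00ff means score at S583, F2056. After flipping Y the toolpath is (121.233,149.982) → (254.177,149.982) → (254.177,87.749) → (121.233,87.749) → (121.233,149.982), returning to the start.

Shape 5 is a rectangle drawn with `<path>`. Its stroke #ff8800 means engrave at S370, F2610. After flipping Y the toolpath is (115.520,145.937) → (171.382,145.937) → (171.382,85.800) → (115.520,85.800) → (115.520,145.937), returning to the start.

Shape 6 is a quadratic bezier drawn with `<path>`. Its stroke #ff00ff means score at S583, F2056. After flipping Y the toolpath is (307.639,163.402) → (275.475,156.034) → (241.984,143.969) → (207.165,127.206) → (171.020,105.745) → (133.547,79.586).

Shape 7 is a line segment drawn with `<line>`. Its stroke #ff8800 means engrave at S370, F2610. After flipping Y the toolpath is (70.316,99.054) → (323.108,45.593).

; LightBurn 1.5.06
; GRBL device profile, absolute coords
G21
G90
G00 X22.330 Y138.209
M3 S370
G1 X187.006 Y138.209 F2610
G1 X187.006 Y38.313 F2610
G1 X22.330 Y38.313 F2610
G1 X22.330 Y138.209 F2610
G00 X267.427 Y64.624
M3 S370
G1 X264.721 Y66.770 F2610
G1 X263.044 Y63.457 F2610
G1 X262.398 Y54.683 F2610
G1 X262.782 Y40.451 F2610
G1 X264.195 Y20.758 F2610
G00 X55.070 Y179.705
M3 S370
G1 X226.618 Y179.705 F2610
G1 X226.618 Y160.384 F2610
G1 X55.070 Y160.384 F2610
G1 X55.070 Y179.705 F2610
G00 X121.233 Y149.982
M3 S583
G1 X254.177 Y149.982 F2056
G1 X254.177 Y87.749 F2056
G1 X121.233 Y87.749 F2056
G1 X121.233 Y149.982 F2056
G00 X115.520 Y145.937
M3 S370
G1 X171.382 Y145.937 F2610
G1 X171.382 Y85.800 F2610
G1 X115.520 Y85.800 F2610
G1 X115.520 Y145.937 F2610
G00 X307.639 Y163.402
M3 S583
G1 X275.475 Y156.034 F2056
G1 X241.984 Y143.969 F2056
G1 X207.165 Y127.206 F2056
G1 X171.020 Y105.745 F2056
G1 X133.547 Y79.586 F2056
G00 X70.316 Y99.054
M3 S370
G1 X323.108 Y45.593 F2610
M5
G00 X0.000 Y0.000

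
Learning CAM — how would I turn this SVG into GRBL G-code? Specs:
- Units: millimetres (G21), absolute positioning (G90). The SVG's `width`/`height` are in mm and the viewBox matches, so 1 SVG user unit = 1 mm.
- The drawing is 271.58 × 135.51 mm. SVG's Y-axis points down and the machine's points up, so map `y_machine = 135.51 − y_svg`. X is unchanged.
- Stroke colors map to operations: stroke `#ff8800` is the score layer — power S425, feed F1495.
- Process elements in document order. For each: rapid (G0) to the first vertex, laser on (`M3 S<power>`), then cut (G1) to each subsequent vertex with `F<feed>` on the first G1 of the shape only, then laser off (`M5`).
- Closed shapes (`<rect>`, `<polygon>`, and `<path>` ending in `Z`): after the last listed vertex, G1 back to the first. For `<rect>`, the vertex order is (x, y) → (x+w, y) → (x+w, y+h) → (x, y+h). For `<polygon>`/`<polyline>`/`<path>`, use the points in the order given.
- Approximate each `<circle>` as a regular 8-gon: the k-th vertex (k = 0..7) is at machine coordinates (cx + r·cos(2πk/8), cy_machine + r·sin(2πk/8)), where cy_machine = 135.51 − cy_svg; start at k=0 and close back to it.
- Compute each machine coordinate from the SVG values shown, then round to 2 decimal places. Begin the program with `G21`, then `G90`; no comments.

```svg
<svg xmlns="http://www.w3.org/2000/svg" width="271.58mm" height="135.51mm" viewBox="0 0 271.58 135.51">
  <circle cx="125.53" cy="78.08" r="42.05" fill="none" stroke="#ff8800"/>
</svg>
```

G21
G90
G0 X167.58 Y57.43
M3 S425
G1 X155.26 Y87.16 F1495
G1 X125.53 Y99.48
G1 X95.80 Y87.16
G1 X83.48 Y57.43
G1 X95.80 Y27.70
G1 X125.53 Y15.38
G1 X155.26 Y27.70
G1 X167.58 Y57.43
M5

1 u = 1 mm; y_m = 135.51 − y.

[1] `<circle>` circle, #ff8800→score S425 F1495: (167.58,57.43) → (155.26,87.16) → (125.53,99.48) → (95.80,87.16) → (83.48,57.43) → (95.80,27.70) → (125.53,15.38) → (155.26,27.70) → (167.58,57.43) (closed)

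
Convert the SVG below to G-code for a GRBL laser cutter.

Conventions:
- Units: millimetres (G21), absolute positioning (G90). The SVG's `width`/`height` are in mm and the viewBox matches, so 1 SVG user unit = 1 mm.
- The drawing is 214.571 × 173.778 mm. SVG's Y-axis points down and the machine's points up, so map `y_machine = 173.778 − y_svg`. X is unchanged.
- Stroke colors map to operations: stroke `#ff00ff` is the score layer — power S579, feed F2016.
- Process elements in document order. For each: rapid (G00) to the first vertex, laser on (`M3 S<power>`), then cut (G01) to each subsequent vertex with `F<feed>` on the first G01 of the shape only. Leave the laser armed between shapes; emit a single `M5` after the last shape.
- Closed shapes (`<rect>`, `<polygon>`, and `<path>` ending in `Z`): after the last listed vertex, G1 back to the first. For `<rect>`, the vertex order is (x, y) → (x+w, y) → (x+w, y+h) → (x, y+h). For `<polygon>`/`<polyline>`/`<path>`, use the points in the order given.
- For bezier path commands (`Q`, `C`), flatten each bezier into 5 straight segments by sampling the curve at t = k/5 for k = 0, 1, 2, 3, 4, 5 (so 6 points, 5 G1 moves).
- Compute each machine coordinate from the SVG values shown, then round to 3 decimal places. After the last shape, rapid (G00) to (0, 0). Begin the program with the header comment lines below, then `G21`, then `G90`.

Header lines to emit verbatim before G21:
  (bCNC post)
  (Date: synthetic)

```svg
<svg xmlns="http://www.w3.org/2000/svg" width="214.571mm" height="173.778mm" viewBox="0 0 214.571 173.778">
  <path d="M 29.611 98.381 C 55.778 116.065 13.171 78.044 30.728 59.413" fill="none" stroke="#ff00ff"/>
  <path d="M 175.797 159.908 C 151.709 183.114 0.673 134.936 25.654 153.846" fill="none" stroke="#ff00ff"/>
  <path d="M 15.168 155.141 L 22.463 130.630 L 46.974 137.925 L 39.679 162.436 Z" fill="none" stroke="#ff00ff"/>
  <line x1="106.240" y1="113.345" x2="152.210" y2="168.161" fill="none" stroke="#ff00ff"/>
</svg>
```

(bCNC post)
(Date: synthetic)
G21
G90
G00 X29.611 Y75.397
M3 S579
G01 X38.090 Y70.870 F2016
G01 X36.252 Y76.109
G01 X30.286 Y87.507
G01 X26.382 Y101.460
G01 X30.728 Y114.365
G00 X175.797 Y13.870
M3 S579
G01 X148.534 Y7.405 F2016
G01 X105.346 Y11.425
G01 X60.775 Y19.284
G01 X29.364 Y24.335
G01 X25.654 Y19.932
G00 X15.168 Y18.637
M3 S579
G01 X22.463 Y43.148 F2016
G01 X46.974 Y35.853
G01 X39.679 Y11.342
G01 X15.168 Y18.637
G00 X106.240 Y60.433
M3 S579
G01 X152.210 Y5.617 F2016
M5
G00 X0.000 Y0.000

Since the viewBox matches the mm dimensions, user units are millimetres directly. The only transform is the Y-flip y_m = 173.778 − y_svg.

Shape 1 is a cubic bezier drawn with `<path>`. Its stroke #ff00ff means score at S579, F2016. After flipping Y the toolpath is (29.611,75.397) → (38.090,70.870) → (36.252,76.109) → (30.286,87.507) → (26.382,101.460) → (30.728,114.365).

Shape 2 is a cubic bezier drawn with `<path>`. Its stroke #ff00ff means score at S579, F2016. After flipping Y the toolpath is (175.797,13.870) → (148.534,7.405) → (105.346,11.425) → (60.775,19.284) → (29.364,24.335) → (25.654,19.932).

Shape 3 is a regular polygon drawn with `<path>`. Its stroke #ff00ff means score at S579, F2016. After flipping Y the toolpath is (15.168,18.637) → (22.463,43.148) → (46.974,35.853) → (39.679,11.342) → (15.168,18.637), returning to the start.

Shape 4 is a line segment drawn with `<line>`. Its stroke #ff00ff means score at S579, F2016. After flipping Y the toolpath is (106.240,60.433) → (152.210,5.617).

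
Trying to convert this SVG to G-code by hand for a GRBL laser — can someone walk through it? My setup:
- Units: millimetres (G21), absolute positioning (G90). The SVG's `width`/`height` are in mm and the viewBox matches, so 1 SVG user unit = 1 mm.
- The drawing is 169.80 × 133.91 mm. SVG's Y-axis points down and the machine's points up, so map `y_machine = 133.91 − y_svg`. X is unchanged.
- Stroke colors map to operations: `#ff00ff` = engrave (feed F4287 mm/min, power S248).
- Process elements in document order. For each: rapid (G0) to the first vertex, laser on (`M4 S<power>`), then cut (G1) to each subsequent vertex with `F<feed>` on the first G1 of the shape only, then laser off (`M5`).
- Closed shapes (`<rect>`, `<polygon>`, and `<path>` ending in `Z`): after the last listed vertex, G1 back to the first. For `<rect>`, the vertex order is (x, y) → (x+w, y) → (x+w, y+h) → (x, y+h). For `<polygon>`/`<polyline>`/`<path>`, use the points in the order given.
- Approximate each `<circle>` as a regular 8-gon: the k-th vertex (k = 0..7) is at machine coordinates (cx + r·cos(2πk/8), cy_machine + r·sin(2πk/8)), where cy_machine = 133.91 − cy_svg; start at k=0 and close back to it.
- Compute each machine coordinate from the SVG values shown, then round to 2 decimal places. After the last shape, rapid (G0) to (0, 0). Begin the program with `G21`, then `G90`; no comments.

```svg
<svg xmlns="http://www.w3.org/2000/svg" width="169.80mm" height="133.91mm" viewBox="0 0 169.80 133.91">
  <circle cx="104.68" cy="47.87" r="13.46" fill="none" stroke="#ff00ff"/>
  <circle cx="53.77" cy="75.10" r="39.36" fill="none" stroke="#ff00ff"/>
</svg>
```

1 u = 1 mm; y_m = 133.91 − y.

[1] `<circle>` circle, #ff00ff→engrave S248 F4287: (118.14,86.04) → (114.20,95.56) → (104.68,99.50) → (95.16,95.56) → (91.22,86.04) → (95.16,76.52) → (104.68,72.58) → (114.20,76.52) → (118.14,86.04) (closed)

[2] `<circle>` circle, #ff00ff→engrave S248 F4287: (93.13,58.81) → (81.60,86.64) → (53.77,98.17) → (25.94,86.64) → (14.41,58.81) → (25.94,30.98) → (53.77,19.45) → (81.60,30.98) → (93.13,58.81) (closed)

G21
G90
G0 X118.14 Y86.04
M4 S248
G1 X114.20 Y95.56 F4287
G1 X104.68 Y99.50
G1 X95.16 Y95.56
G1 X91.22 Y86.04
G1 X95.16 Y76.52
G1 X104.68 Y72.58
G1 X114.20 Y76.52
G1 X118.14 Y86.04
M5
G0 X93.13 Y58.81
M4 S248
G1 X81.60 Y86.64 F4287
G1 X53.77 Y98.17
G1 X25.94 Y86.64
G1 X14.41 Y58.81
G1 X25.94 Y30.98
G1 X53.77 Y19.45
G1 X81.60 Y30.98
G1 X93.13 Y58.81
M5
G0 X0.00 Y0.00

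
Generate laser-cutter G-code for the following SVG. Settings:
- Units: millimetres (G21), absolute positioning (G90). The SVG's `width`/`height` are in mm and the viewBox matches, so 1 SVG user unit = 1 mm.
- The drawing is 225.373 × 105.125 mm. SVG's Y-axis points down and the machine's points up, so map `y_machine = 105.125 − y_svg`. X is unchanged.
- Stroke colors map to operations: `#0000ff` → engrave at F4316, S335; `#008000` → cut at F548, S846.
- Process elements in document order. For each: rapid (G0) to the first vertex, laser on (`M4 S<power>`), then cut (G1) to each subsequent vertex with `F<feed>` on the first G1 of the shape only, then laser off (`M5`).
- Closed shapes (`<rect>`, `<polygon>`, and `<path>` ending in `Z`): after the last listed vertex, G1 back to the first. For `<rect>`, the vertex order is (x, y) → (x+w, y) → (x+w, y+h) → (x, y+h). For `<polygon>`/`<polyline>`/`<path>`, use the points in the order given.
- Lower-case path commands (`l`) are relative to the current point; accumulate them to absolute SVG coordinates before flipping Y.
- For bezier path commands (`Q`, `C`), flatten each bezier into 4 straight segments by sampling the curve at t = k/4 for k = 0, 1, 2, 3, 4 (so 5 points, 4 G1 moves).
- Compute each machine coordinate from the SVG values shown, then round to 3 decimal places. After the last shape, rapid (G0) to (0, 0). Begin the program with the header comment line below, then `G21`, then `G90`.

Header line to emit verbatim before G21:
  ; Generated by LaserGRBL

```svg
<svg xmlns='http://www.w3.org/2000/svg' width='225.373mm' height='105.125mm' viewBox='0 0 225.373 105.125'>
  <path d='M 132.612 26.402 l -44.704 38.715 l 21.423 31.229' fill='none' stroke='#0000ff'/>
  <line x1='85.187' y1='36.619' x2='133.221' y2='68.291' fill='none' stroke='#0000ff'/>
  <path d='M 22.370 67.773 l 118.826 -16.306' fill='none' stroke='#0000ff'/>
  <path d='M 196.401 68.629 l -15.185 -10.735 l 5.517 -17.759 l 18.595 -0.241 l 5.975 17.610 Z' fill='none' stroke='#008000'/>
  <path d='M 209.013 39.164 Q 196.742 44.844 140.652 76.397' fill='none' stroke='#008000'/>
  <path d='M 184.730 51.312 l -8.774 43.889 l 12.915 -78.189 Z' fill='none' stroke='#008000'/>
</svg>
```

; Generated by LaserGRBL
G21
G90
G0 X132.612 Y78.723
M4 S335
G1 X87.908 Y40.008 F4316
G1 X109.331 Y8.779
M5
G0 X85.187 Y68.506
M4 S335
G1 X133.221 Y36.834 F4316
M5
G0 X22.370 Y37.352
M4 S335
G1 X141.196 Y53.658 F4316
M5
G0 X196.401 Y36.496
M4 S846
G1 X181.216 Y47.231 F548
G1 X186.733 Y64.990
G1 X205.328 Y65.231
G1 X211.303 Y47.621
G1 X196.401 Y36.496
M5
G0 X209.013 Y65.961
M4 S846
G1 X200.139 Y61.504 F548
G1 X185.787 Y53.813
G1 X165.958 Y42.887
G1 X140.652 Y28.728
M5
G0 X184.730 Y53.813
M4 S846
G1 X175.956 Y9.924 F548
G1 X188.871 Y88.113
G1 X184.730 Y53.813
M5
G0 X0.000 Y0.000

Since the viewBox matches the mm dimensions, user units are millimetres directly. The only transform is the Y-flip y_m = 105.125 − y_svg.

Shape 1 is a open polyline drawn with `<path>`. Its stroke #0000ff means engrave at S335, F4316. After flipping Y the toolpath is (132.612,78.723) → (87.908,40.008) → (109.331,8.779).

Shape 2 is a line segment drawn with `<line>`. Its stroke #0000ff means engrave at S335, F4316. After flipping Y the toolpath is (85.187,68.506) → (133.221,36.834).

Shape 3 is a line segment drawn with `<path>`. Its stroke #0000ff means engrave at S335, F4316. After flipping Y the toolpath is (22.370,37.352) → (141.196,53.658).

Shape 4 is a regular polygon drawn with `<path>`. Its stroke #008000 means cut at S846, F548. After flipping Y the toolpath is (196.401,36.496) → (181.216,47.231) → (186.733,64.990) → (205.328,65.231) → (211.303,47.621) → (196.401,36.496), returning to the start.

Shape 5 is a quadratic bezier drawn with `<path>`. Its stroke #008000 means cut at S846, F548. After flipping Y the toolpath is (209.013,65.961) → (200.139,61.504) → (185.787,53.813) → (165.958,42.887) → (140.652,28.728).

Shape 6 is a closed polygon drawn with `<path>`. Its stroke #008000 means cut at S846, F548. After flipping Y the toolpath is (184.730,53.813) → (175.956,9.924) → (188.871,88.113) → (184.730,53.813), returning to the start.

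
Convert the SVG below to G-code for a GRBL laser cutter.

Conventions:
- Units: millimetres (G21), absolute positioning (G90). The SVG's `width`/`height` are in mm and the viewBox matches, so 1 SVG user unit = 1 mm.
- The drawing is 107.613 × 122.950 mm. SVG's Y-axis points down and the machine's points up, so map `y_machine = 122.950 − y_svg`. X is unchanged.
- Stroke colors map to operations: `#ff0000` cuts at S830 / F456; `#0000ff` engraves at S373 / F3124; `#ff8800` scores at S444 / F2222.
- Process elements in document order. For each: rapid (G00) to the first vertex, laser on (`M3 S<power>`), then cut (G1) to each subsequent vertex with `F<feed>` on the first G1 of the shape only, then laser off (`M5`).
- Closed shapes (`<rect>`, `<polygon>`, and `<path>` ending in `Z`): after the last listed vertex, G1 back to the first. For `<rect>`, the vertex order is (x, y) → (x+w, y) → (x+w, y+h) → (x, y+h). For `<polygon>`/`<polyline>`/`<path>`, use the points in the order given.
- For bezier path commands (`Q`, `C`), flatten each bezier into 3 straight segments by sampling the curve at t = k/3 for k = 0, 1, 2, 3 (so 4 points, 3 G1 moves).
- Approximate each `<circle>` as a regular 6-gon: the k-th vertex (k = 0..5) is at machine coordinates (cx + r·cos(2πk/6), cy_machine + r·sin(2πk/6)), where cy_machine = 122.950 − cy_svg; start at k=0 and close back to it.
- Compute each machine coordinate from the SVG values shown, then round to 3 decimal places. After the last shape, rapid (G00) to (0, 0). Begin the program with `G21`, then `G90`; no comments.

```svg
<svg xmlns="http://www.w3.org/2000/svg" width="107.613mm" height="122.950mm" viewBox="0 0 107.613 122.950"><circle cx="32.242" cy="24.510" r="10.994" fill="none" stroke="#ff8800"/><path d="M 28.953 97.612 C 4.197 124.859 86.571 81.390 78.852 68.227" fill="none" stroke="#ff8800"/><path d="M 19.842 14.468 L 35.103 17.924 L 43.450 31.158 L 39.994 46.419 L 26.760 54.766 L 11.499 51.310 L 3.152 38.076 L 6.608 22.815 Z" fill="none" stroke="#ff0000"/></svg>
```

G21
G90
G00 X43.236 Y98.440
M3 S444
G1 X37.739 Y107.961 F2222
G1 X26.745 Y107.961
G1 X21.248 Y98.440
G1 X26.745 Y88.919
G1 X37.739 Y88.919
G1 X43.236 Y98.440
M5
G00 X28.953 Y25.338
M3 S444
G1 X32.602 Y17.921 F2222
G1 X63.845 Y35.200
G1 X78.852 Y54.723
M5
G00 X19.842 Y108.482
M3 S830
G1 X35.103 Y105.026 F456
G1 X43.450 Y91.792
G1 X39.994 Y76.531
G1 X26.760 Y68.184
G1 X11.499 Y71.640
G1 X3.152 Y84.874
G1 X6.608 Y100.135
G1 X19.842 Y108.482
M5
G00 X0.000 Y0.000

1 u = 1 mm; y_m = 122.950 − y.

[1] `<circle>` circle, #ff8800→score S444 F2222: (43.236,98.440) → (37.739,107.961) → (26.745,107.961) → (21.248,98.440) → (26.745,88.919) → (37.739,88.919) → (43.236,98.440) (closed)

[2] `<path>` cubic bezier, #ff8800→score S444 F2222: (28.953,25.338) → (32.602,17.921) → (63.845,35.200) → (78.852,54.723)

[3] `<path>` regular polygon, #ff0000→cut S830 F456: (19.842,108.482) → (35.103,105.026) → (43.450,91.792) → (39.994,76.531) → (26.760,68.184) → (11.499,71.640) → (3.152,84.874) → (6.608,100.135) → (19.842,108.482) (closed)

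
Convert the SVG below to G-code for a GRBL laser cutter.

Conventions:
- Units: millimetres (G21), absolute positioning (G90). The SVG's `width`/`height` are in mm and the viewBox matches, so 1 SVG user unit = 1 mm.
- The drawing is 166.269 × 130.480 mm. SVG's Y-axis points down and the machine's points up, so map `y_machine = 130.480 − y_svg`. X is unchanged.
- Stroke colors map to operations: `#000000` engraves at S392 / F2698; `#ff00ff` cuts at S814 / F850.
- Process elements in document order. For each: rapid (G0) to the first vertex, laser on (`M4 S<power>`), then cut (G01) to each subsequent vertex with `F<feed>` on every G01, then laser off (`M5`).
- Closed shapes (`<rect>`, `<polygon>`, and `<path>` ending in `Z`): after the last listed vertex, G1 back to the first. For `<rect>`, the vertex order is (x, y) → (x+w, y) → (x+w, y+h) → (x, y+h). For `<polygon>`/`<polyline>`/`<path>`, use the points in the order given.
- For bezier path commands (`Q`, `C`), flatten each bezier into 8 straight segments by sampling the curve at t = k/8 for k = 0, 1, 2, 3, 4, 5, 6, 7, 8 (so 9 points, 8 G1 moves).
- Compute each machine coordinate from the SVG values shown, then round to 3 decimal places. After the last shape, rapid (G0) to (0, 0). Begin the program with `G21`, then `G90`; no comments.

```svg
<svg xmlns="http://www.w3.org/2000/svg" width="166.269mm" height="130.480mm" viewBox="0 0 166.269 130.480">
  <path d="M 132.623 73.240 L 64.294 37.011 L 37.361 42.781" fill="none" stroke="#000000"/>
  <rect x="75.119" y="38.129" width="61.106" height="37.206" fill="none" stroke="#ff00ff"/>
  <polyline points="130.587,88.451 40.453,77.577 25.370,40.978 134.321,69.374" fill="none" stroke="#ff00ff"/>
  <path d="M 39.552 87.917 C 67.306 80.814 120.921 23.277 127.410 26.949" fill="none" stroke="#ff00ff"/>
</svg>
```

viewBox `0 0 166.269 130.480` with mm width/height → 1 unit = 1 mm. Flip: y_m = 130.480 − y_svg.

**Shape 1** — `<path>` open polyline, stroke `#000000` → engrave (S392, F2698). Machine vertices: (132.623,57.240) → (64.294,93.469) → (37.361,87.699). Open path.

**Shape 2** — `<rect>` rectangle, stroke `#ff00ff` → cut (S814, F850). Machine vertices: (75.119,92.351) → (136.225,92.351) → (136.225,55.145) → (75.119,55.145) → (75.119,92.351). Closed: final G1 returns to the first vertex.

**Shape 3** — `<polyline>` open polyline, stroke `#ff00ff` → cut (S814, F850). Machine vertices: (130.587,42.029) → (40.453,52.903) → (25.370,89.502) → (134.321,61.106). Open path.

**Shape 4** — `<path>` cubic bezier, stroke `#ff00ff` → cut (S814, F850). Control points (SVG): P0=(39.552,87.917), P1=(67.306,80.814), P2=(120.921,23.277), P3=(127.410,26.949); sampled at t=k/8. Machine vertices: (39.552,42.563) → (51.029,47.373) → (64.076,55.602) → (77.836,65.943) → (91.455,77.088) → (104.078,87.727) → (114.848,96.553) → (122.910,102.257) → (127.410,103.531). Open path.

G21
G90
G0 X132.623 Y57.240
M4 S392
G01 X64.294 Y93.469 F2698
G01 X37.361 Y87.699 F2698
M5
G0 X75.119 Y92.351
M4 S814
G01 X136.225 Y92.351 F850
G01 X136.225 Y55.145 F850
G01 X75.119 Y55.145 F850
G01 X75.119 Y92.351 F850
M5
G0 X130.587 Y42.029
M4 S814
G01 X40.453 Y52.903 F850
G01 X25.370 Y89.502 F850
G01 X134.321 Y61.106 F850
M5
G0 X39.552 Y42.563
M4 S814
G01 X51.029 Y47.373 F850
G01 X64.076 Y55.602 F850
G01 X77.836 Y65.943 F850
G01 X91.455 Y77.088 F850
G01 X104.078 Y87.727 F850
G01 X114.848 Y96.553 F850
G01 X122.910 Y102.257 F850
G01 X127.410 Y103.531 F850
M5
G0 X0.000 Y0.000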